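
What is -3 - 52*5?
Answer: -263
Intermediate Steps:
-3 - 52*5 = -3 - 13*20 = -3 - 260 = -263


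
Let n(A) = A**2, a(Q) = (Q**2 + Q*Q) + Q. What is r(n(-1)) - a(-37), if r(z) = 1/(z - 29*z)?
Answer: -75629/28 ≈ -2701.0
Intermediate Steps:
a(Q) = Q + 2*Q**2 (a(Q) = (Q**2 + Q**2) + Q = 2*Q**2 + Q = Q + 2*Q**2)
r(z) = -1/(28*z) (r(z) = 1/(-28*z) = -1/(28*z))
r(n(-1)) - a(-37) = -1/(28*((-1)**2)) - (-37)*(1 + 2*(-37)) = -1/28/1 - (-37)*(1 - 74) = -1/28*1 - (-37)*(-73) = -1/28 - 1*2701 = -1/28 - 2701 = -75629/28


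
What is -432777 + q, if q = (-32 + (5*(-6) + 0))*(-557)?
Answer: -398243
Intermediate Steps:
q = 34534 (q = (-32 + (-30 + 0))*(-557) = (-32 - 30)*(-557) = -62*(-557) = 34534)
-432777 + q = -432777 + 34534 = -398243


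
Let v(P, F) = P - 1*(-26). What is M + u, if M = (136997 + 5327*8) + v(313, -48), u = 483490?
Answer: 663442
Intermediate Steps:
v(P, F) = 26 + P (v(P, F) = P + 26 = 26 + P)
M = 179952 (M = (136997 + 5327*8) + (26 + 313) = (136997 + 42616) + 339 = 179613 + 339 = 179952)
M + u = 179952 + 483490 = 663442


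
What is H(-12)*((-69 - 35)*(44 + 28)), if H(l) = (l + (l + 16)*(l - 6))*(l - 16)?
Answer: -17611776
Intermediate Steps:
H(l) = (-16 + l)*(l + (-6 + l)*(16 + l)) (H(l) = (l + (16 + l)*(-6 + l))*(-16 + l) = (l + (-6 + l)*(16 + l))*(-16 + l) = (-16 + l)*(l + (-6 + l)*(16 + l)))
H(-12)*((-69 - 35)*(44 + 28)) = (1536 + (-12)³ - 272*(-12) - 5*(-12)²)*((-69 - 35)*(44 + 28)) = (1536 - 1728 + 3264 - 5*144)*(-104*72) = (1536 - 1728 + 3264 - 720)*(-7488) = 2352*(-7488) = -17611776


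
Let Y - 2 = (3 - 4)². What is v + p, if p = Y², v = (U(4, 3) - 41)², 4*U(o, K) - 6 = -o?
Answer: 6597/4 ≈ 1649.3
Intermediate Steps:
Y = 3 (Y = 2 + (3 - 4)² = 2 + (-1)² = 2 + 1 = 3)
U(o, K) = 3/2 - o/4 (U(o, K) = 3/2 + (-o)/4 = 3/2 - o/4)
v = 6561/4 (v = ((3/2 - ¼*4) - 41)² = ((3/2 - 1) - 41)² = (½ - 41)² = (-81/2)² = 6561/4 ≈ 1640.3)
p = 9 (p = 3² = 9)
v + p = 6561/4 + 9 = 6597/4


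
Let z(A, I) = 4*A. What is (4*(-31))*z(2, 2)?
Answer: -992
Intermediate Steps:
(4*(-31))*z(2, 2) = (4*(-31))*(4*2) = -124*8 = -992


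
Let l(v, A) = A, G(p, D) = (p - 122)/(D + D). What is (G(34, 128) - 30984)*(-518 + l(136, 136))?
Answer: 189376309/16 ≈ 1.1836e+7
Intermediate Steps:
G(p, D) = (-122 + p)/(2*D) (G(p, D) = (-122 + p)/((2*D)) = (-122 + p)*(1/(2*D)) = (-122 + p)/(2*D))
(G(34, 128) - 30984)*(-518 + l(136, 136)) = ((½)*(-122 + 34)/128 - 30984)*(-518 + 136) = ((½)*(1/128)*(-88) - 30984)*(-382) = (-11/32 - 30984)*(-382) = -991499/32*(-382) = 189376309/16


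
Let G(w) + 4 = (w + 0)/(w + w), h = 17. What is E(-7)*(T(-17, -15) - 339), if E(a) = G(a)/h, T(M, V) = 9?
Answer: 1155/17 ≈ 67.941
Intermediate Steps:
G(w) = -7/2 (G(w) = -4 + (w + 0)/(w + w) = -4 + w/((2*w)) = -4 + w*(1/(2*w)) = -4 + 1/2 = -7/2)
E(a) = -7/34 (E(a) = -7/2/17 = -7/2*1/17 = -7/34)
E(-7)*(T(-17, -15) - 339) = -7*(9 - 339)/34 = -7/34*(-330) = 1155/17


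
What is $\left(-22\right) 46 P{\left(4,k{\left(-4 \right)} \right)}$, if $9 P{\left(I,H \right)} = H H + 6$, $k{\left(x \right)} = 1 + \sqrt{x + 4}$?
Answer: $- \frac{7084}{9} \approx -787.11$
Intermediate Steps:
$k{\left(x \right)} = 1 + \sqrt{4 + x}$
$P{\left(I,H \right)} = \frac{2}{3} + \frac{H^{2}}{9}$ ($P{\left(I,H \right)} = \frac{H H + 6}{9} = \frac{H^{2} + 6}{9} = \frac{6 + H^{2}}{9} = \frac{2}{3} + \frac{H^{2}}{9}$)
$\left(-22\right) 46 P{\left(4,k{\left(-4 \right)} \right)} = \left(-22\right) 46 \left(\frac{2}{3} + \frac{\left(1 + \sqrt{4 - 4}\right)^{2}}{9}\right) = - 1012 \left(\frac{2}{3} + \frac{\left(1 + \sqrt{0}\right)^{2}}{9}\right) = - 1012 \left(\frac{2}{3} + \frac{\left(1 + 0\right)^{2}}{9}\right) = - 1012 \left(\frac{2}{3} + \frac{1^{2}}{9}\right) = - 1012 \left(\frac{2}{3} + \frac{1}{9} \cdot 1\right) = - 1012 \left(\frac{2}{3} + \frac{1}{9}\right) = \left(-1012\right) \frac{7}{9} = - \frac{7084}{9}$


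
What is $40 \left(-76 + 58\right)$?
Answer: $-720$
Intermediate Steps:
$40 \left(-76 + 58\right) = 40 \left(-18\right) = -720$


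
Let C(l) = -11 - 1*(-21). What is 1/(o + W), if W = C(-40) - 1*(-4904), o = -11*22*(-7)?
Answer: 1/6608 ≈ 0.00015133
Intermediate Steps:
C(l) = 10 (C(l) = -11 + 21 = 10)
o = 1694 (o = -242*(-7) = 1694)
W = 4914 (W = 10 - 1*(-4904) = 10 + 4904 = 4914)
1/(o + W) = 1/(1694 + 4914) = 1/6608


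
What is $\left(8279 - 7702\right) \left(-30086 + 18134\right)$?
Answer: $-6896304$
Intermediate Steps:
$\left(8279 - 7702\right) \left(-30086 + 18134\right) = 577 \left(-11952\right) = -6896304$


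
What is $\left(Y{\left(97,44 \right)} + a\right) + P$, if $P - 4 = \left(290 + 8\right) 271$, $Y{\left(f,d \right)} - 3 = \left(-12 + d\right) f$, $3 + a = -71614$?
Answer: $12252$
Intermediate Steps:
$a = -71617$ ($a = -3 - 71614 = -71617$)
$Y{\left(f,d \right)} = 3 + f \left(-12 + d\right)$ ($Y{\left(f,d \right)} = 3 + \left(-12 + d\right) f = 3 + f \left(-12 + d\right)$)
$P = 80762$ ($P = 4 + \left(290 + 8\right) 271 = 4 + 298 \cdot 271 = 4 + 80758 = 80762$)
$\left(Y{\left(97,44 \right)} + a\right) + P = \left(\left(3 - 1164 + 44 \cdot 97\right) - 71617\right) + 80762 = \left(\left(3 - 1164 + 4268\right) - 71617\right) + 80762 = \left(3107 - 71617\right) + 80762 = -68510 + 80762 = 12252$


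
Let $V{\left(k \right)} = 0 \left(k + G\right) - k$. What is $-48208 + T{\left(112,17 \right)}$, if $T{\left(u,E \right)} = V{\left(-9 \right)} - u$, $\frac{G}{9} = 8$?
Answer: $-48311$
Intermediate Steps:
$G = 72$ ($G = 9 \cdot 8 = 72$)
$V{\left(k \right)} = - k$ ($V{\left(k \right)} = 0 \left(k + 72\right) - k = 0 \left(72 + k\right) - k = 0 - k = - k$)
$T{\left(u,E \right)} = 9 - u$ ($T{\left(u,E \right)} = \left(-1\right) \left(-9\right) - u = 9 - u$)
$-48208 + T{\left(112,17 \right)} = -48208 + \left(9 - 112\right) = -48208 - 103 = -48311$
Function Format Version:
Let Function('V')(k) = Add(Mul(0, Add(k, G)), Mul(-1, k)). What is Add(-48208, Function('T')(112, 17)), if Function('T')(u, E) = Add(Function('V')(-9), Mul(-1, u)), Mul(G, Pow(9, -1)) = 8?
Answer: -48311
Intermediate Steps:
G = 72 (G = Mul(9, 8) = 72)
Function('V')(k) = Mul(-1, k) (Function('V')(k) = Add(Mul(0, Add(k, 72)), Mul(-1, k)) = Add(Mul(0, Add(72, k)), Mul(-1, k)) = Add(0, Mul(-1, k)) = Mul(-1, k))
Function('T')(u, E) = Add(9, Mul(-1, u)) (Function('T')(u, E) = Add(Mul(-1, -9), Mul(-1, u)) = Add(9, Mul(-1, u)))
Add(-48208, Function('T')(112, 17)) = Add(-48208, Add(9, Mul(-1, 112))) = Add(-48208, Add(9, -112)) = Add(-48208, -103) = -48311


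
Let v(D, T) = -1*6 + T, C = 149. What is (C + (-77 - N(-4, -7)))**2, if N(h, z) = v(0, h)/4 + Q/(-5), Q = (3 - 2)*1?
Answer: 558009/100 ≈ 5580.1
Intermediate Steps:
Q = 1 (Q = 1*1 = 1)
v(D, T) = -6 + T
N(h, z) = -17/10 + h/4 (N(h, z) = (-6 + h)/4 + 1/(-5) = (-6 + h)*(1/4) + 1*(-1/5) = (-3/2 + h/4) - 1/5 = -17/10 + h/4)
(C + (-77 - N(-4, -7)))**2 = (149 + (-77 - (-17/10 + (1/4)*(-4))))**2 = (149 + (-77 - (-17/10 - 1)))**2 = (149 + (-77 - 1*(-27/10)))**2 = (149 + (-77 + 27/10))**2 = (149 - 743/10)**2 = (747/10)**2 = 558009/100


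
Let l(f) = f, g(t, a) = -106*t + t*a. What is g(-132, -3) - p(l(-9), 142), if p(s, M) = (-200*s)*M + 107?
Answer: -241319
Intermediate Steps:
g(t, a) = -106*t + a*t
p(s, M) = 107 - 200*M*s (p(s, M) = -200*M*s + 107 = 107 - 200*M*s)
g(-132, -3) - p(l(-9), 142) = -132*(-106 - 3) - (107 - 200*142*(-9)) = -132*(-109) - (107 + 255600) = 14388 - 1*255707 = 14388 - 255707 = -241319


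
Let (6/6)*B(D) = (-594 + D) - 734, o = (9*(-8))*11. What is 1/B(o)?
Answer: -1/2120 ≈ -0.00047170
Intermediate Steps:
o = -792 (o = -72*11 = -792)
B(D) = -1328 + D (B(D) = (-594 + D) - 734 = -1328 + D)
1/B(o) = 1/(-1328 - 792) = 1/(-2120) = -1/2120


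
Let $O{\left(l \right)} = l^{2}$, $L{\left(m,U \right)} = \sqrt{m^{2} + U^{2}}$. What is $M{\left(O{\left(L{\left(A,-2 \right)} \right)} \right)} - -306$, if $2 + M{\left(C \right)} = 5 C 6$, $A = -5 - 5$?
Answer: $3424$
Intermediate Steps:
$A = -10$
$L{\left(m,U \right)} = \sqrt{U^{2} + m^{2}}$
$M{\left(C \right)} = -2 + 30 C$ ($M{\left(C \right)} = -2 + 5 C 6 = -2 + 5 \cdot 6 C = -2 + 30 C$)
$M{\left(O{\left(L{\left(A,-2 \right)} \right)} \right)} - -306 = \left(-2 + 30 \left(\sqrt{\left(-2\right)^{2} + \left(-10\right)^{2}}\right)^{2}\right) - -306 = \left(-2 + 30 \left(\sqrt{4 + 100}\right)^{2}\right) + 306 = \left(-2 + 30 \left(\sqrt{104}\right)^{2}\right) + 306 = \left(-2 + 30 \left(2 \sqrt{26}\right)^{2}\right) + 306 = \left(-2 + 30 \cdot 104\right) + 306 = \left(-2 + 3120\right) + 306 = 3118 + 306 = 3424$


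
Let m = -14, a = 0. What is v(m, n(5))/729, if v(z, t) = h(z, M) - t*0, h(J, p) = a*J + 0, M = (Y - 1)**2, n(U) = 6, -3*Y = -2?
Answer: 0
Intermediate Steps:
Y = 2/3 (Y = -1/3*(-2) = 2/3 ≈ 0.66667)
M = 1/9 (M = (2/3 - 1)**2 = (-1/3)**2 = 1/9 ≈ 0.11111)
h(J, p) = 0 (h(J, p) = 0*J + 0 = 0 + 0 = 0)
v(z, t) = 0 (v(z, t) = 0 - t*0 = 0 - 1*0 = 0 + 0 = 0)
v(m, n(5))/729 = 0/729 = 0*(1/729) = 0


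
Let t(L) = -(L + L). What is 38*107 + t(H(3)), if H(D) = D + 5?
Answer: 4050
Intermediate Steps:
H(D) = 5 + D
t(L) = -2*L
38*107 + t(H(3)) = 38*107 - 2*(5 + 3) = 4066 - 2*8 = 4066 - 16 = 4050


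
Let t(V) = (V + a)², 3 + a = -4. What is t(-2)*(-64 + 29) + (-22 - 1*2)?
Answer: -2859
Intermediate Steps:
a = -7 (a = -3 - 4 = -7)
t(V) = (-7 + V)² (t(V) = (V - 7)² = (-7 + V)²)
t(-2)*(-64 + 29) + (-22 - 1*2) = (-7 - 2)²*(-64 + 29) + (-22 - 1*2) = (-9)²*(-35) + (-22 - 2) = 81*(-35) - 24 = -2835 - 24 = -2859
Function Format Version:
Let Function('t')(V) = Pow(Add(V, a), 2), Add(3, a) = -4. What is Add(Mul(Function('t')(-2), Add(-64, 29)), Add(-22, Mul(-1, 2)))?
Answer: -2859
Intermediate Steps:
a = -7 (a = Add(-3, -4) = -7)
Function('t')(V) = Pow(Add(-7, V), 2) (Function('t')(V) = Pow(Add(V, -7), 2) = Pow(Add(-7, V), 2))
Add(Mul(Function('t')(-2), Add(-64, 29)), Add(-22, Mul(-1, 2))) = Add(Mul(Pow(Add(-7, -2), 2), Add(-64, 29)), Add(-22, Mul(-1, 2))) = Add(Mul(Pow(-9, 2), -35), Add(-22, -2)) = Add(Mul(81, -35), -24) = Add(-2835, -24) = -2859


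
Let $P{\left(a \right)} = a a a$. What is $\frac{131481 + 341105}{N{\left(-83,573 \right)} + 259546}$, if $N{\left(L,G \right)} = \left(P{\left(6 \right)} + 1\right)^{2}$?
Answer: $\frac{472586}{306635} \approx 1.5412$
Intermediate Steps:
$P{\left(a \right)} = a^{3}$ ($P{\left(a \right)} = a^{2} a = a^{3}$)
$N{\left(L,G \right)} = 47089$ ($N{\left(L,G \right)} = \left(6^{3} + 1\right)^{2} = \left(216 + 1\right)^{2} = 217^{2} = 47089$)
$\frac{131481 + 341105}{N{\left(-83,573 \right)} + 259546} = \frac{131481 + 341105}{47089 + 259546} = \frac{472586}{306635}$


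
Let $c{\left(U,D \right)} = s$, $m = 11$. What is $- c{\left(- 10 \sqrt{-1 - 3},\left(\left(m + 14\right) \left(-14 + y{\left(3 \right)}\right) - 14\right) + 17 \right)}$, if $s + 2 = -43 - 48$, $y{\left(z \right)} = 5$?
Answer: $93$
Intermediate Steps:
$s = -93$ ($s = -2 - 91 = -93$)
$c{\left(U,D \right)} = -93$
$- c{\left(- 10 \sqrt{-1 - 3},\left(\left(m + 14\right) \left(-14 + y{\left(3 \right)}\right) - 14\right) + 17 \right)} = \left(-1\right) \left(-93\right) = 93$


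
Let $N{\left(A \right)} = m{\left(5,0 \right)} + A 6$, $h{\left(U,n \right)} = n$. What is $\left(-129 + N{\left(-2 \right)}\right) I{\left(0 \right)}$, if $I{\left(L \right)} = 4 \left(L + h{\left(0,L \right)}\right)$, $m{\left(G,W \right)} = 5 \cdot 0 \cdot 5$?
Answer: $0$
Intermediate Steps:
$m{\left(G,W \right)} = 0$ ($m{\left(G,W \right)} = 0 \cdot 5 = 0$)
$N{\left(A \right)} = 6 A$ ($N{\left(A \right)} = 0 + A 6 = 0 + 6 A = 6 A$)
$I{\left(L \right)} = 8 L$ ($I{\left(L \right)} = 4 \left(L + L\right) = 4 \cdot 2 L = 8 L$)
$\left(-129 + N{\left(-2 \right)}\right) I{\left(0 \right)} = \left(-129 + 6 \left(-2\right)\right) 8 \cdot 0 = \left(-129 - 12\right) 0 = \left(-141\right) 0 = 0$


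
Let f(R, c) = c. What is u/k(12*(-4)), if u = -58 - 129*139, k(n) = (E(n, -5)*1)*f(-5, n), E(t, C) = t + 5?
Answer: -17989/2064 ≈ -8.7156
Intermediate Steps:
E(t, C) = 5 + t
k(n) = n*(5 + n) (k(n) = ((5 + n)*1)*n = (5 + n)*n = n*(5 + n))
u = -17989 (u = -58 - 17931 = -17989)
u/k(12*(-4)) = -17989*(-1/(48*(5 + 12*(-4)))) = -17989*(-1/(48*(5 - 48))) = -17989/((-48*(-43))) = -17989/2064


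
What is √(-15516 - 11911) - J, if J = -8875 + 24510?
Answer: -15635 + I*√27427 ≈ -15635.0 + 165.61*I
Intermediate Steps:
J = 15635
√(-15516 - 11911) - J = √(-15516 - 11911) - 1*15635 = √(-27427) - 15635 = I*√27427 - 15635 = -15635 + I*√27427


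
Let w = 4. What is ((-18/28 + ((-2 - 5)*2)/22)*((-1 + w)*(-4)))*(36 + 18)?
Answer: 63828/77 ≈ 828.94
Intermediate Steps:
((-18/28 + ((-2 - 5)*2)/22)*((-1 + w)*(-4)))*(36 + 18) = ((-18/28 + ((-2 - 5)*2)/22)*((-1 + 4)*(-4)))*(36 + 18) = ((-18*1/28 - 7*2*(1/22))*(3*(-4)))*54 = ((-9/14 - 14*1/22)*(-12))*54 = ((-9/14 - 7/11)*(-12))*54 = -197/154*(-12)*54 = (1182/77)*54 = 63828/77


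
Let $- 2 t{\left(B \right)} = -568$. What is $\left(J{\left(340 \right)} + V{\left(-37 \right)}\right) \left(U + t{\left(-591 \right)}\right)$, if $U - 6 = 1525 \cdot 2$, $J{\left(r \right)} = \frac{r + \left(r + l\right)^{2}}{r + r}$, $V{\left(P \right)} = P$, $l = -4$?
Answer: $\frac{7354346}{17} \approx 4.3261 \cdot 10^{5}$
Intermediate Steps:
$t{\left(B \right)} = 284$ ($t{\left(B \right)} = \left(- \frac{1}{2}\right) \left(-568\right) = 284$)
$J{\left(r \right)} = \frac{r + \left(-4 + r\right)^{2}}{2 r}$ ($J{\left(r \right)} = \frac{r + \left(r - 4\right)^{2}}{r + r} = \frac{r + \left(-4 + r\right)^{2}}{2 r}$)
$U = 3056$ ($U = 6 + 1525 \cdot 2 = 6 + 3050 = 3056$)
$\left(J{\left(340 \right)} + V{\left(-37 \right)}\right) \left(U + t{\left(-591 \right)}\right) = \left(\frac{340 + \left(-4 + 340\right)^{2}}{2 \cdot 340} - 37\right) \left(3056 + 284\right) = \left(\frac{1}{2} \cdot \frac{1}{340} \left(340 + 336^{2}\right) - 37\right) 3340 = \left(\frac{1}{2} \cdot \frac{1}{340} \left(340 + 112896\right) - 37\right) 3340 = \left(\frac{1}{2} \cdot \frac{1}{340} \cdot 113236 - 37\right) 3340 = \left(\frac{28309}{170} - 37\right) 3340 = \frac{22019}{170} \cdot 3340 = \frac{7354346}{17}$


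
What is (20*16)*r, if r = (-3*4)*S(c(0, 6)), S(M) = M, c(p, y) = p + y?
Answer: -23040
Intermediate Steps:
r = -72 (r = (-3*4)*(0 + 6) = -12*6 = -72)
(20*16)*r = (20*16)*(-72) = 320*(-72) = -23040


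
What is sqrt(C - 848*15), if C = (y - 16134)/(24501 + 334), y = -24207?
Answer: I*sqrt(7846408170735)/24835 ≈ 112.79*I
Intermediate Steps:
C = -40341/24835 (C = (-24207 - 16134)/(24501 + 334) = -40341/24835 ≈ -1.6244)
sqrt(C - 848*15) = sqrt(-40341/24835 - 848*15) = sqrt(-40341/24835 - 12720) = sqrt(-315941541/24835) = I*sqrt(7846408170735)/24835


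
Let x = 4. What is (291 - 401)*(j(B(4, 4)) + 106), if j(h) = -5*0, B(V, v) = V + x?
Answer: -11660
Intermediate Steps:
B(V, v) = 4 + V (B(V, v) = V + 4 = 4 + V)
j(h) = 0
(291 - 401)*(j(B(4, 4)) + 106) = (291 - 401)*(0 + 106) = -110*106 = -11660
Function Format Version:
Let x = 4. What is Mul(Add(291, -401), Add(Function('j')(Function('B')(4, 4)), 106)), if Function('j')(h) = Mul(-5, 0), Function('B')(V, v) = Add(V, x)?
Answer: -11660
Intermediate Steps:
Function('B')(V, v) = Add(4, V) (Function('B')(V, v) = Add(V, 4) = Add(4, V))
Function('j')(h) = 0
Mul(Add(291, -401), Add(Function('j')(Function('B')(4, 4)), 106)) = Mul(Add(291, -401), Add(0, 106)) = Mul(-110, 106) = -11660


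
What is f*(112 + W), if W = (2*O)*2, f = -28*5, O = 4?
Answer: -17920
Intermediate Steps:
f = -140
W = 16 (W = (2*4)*2 = 8*2 = 16)
f*(112 + W) = -140*(112 + 16) = -140*128 = -17920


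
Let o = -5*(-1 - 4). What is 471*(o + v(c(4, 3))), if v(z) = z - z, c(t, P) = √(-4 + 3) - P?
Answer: 11775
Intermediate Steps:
c(t, P) = I - P (c(t, P) = √(-1) - P = I - P)
v(z) = 0
o = 25 (o = -5*(-5) = 25)
471*(o + v(c(4, 3))) = 471*(25 + 0) = 471*25 = 11775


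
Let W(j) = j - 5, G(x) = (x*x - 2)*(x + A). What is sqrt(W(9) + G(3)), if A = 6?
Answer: sqrt(67) ≈ 8.1853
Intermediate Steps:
G(x) = (-2 + x**2)*(6 + x) (G(x) = (x*x - 2)*(x + 6) = (x**2 - 2)*(6 + x) = (-2 + x**2)*(6 + x))
W(j) = -5 + j
sqrt(W(9) + G(3)) = sqrt((-5 + 9) + (-12 + 3**3 - 2*3 + 6*3**2)) = sqrt(4 + (-12 + 27 - 6 + 6*9)) = sqrt(4 + (-12 + 27 - 6 + 54)) = sqrt(4 + 63) = sqrt(67)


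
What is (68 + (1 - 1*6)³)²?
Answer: 3249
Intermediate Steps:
(68 + (1 - 1*6)³)² = (68 + (1 - 6)³)² = (68 + (-5)³)² = (68 - 125)² = (-57)² = 3249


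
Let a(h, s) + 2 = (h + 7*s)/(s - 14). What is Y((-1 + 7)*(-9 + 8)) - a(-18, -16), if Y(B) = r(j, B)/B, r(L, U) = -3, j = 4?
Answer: -11/6 ≈ -1.8333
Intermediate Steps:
a(h, s) = -2 + (h + 7*s)/(-14 + s) (a(h, s) = -2 + (h + 7*s)/(s - 14) = -2 + (h + 7*s)/(-14 + s))
Y(B) = -3/B
Y((-1 + 7)*(-9 + 8)) - a(-18, -16) = -3*1/((-1 + 7)*(-9 + 8)) - (28 - 18 + 5*(-16))/(-14 - 16) = -3/(6*(-1)) - (28 - 18 - 80)/(-30) = -3/(-6) - (-1)*(-70)/30 = -3*(-⅙) - 1*7/3 = ½ - 7/3 = -11/6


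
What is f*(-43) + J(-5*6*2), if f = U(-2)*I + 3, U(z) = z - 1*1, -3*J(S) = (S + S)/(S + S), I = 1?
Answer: -⅓ ≈ -0.33333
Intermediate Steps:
J(S) = -⅓ (J(S) = -(S + S)/(3*(S + S)) = -2*S/(3*(2*S)) = -2*S*1/(2*S)/3 = -⅓*1 = -⅓)
U(z) = -1 + z (U(z) = z - 1 = -1 + z)
f = 0 (f = (-1 - 2)*1 + 3 = -3*1 + 3 = -3 + 3 = 0)
f*(-43) + J(-5*6*2) = 0*(-43) - ⅓ = 0 - ⅓ = -⅓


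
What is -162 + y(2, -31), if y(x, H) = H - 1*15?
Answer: -208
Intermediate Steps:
y(x, H) = -15 + H (y(x, H) = H - 15 = -15 + H)
-162 + y(2, -31) = -162 + (-15 - 31) = -162 - 46 = -208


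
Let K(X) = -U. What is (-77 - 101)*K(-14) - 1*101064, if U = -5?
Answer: -101954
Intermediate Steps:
K(X) = 5 (K(X) = -1*(-5) = 5)
(-77 - 101)*K(-14) - 1*101064 = (-77 - 101)*5 - 1*101064 = -178*5 - 101064 = -890 - 101064 = -101954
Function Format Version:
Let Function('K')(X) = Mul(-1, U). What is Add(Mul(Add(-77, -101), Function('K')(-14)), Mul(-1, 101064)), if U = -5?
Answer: -101954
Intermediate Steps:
Function('K')(X) = 5 (Function('K')(X) = Mul(-1, -5) = 5)
Add(Mul(Add(-77, -101), Function('K')(-14)), Mul(-1, 101064)) = Add(Mul(Add(-77, -101), 5), Mul(-1, 101064)) = Add(Mul(-178, 5), -101064) = Add(-890, -101064) = -101954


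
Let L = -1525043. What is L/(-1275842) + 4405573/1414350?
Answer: 1944439908629/451121783175 ≈ 4.3102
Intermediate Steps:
L/(-1275842) + 4405573/1414350 = -1525043/(-1275842) + 4405573/1414350 = -1525043*(-1/1275842) + 4405573*(1/1414350) = 1525043/1275842 + 4405573/1414350 = 1944439908629/451121783175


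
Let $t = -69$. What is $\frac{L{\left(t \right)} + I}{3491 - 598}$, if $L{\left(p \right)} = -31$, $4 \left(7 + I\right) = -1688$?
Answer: $- \frac{460}{2893} \approx -0.159$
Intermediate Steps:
$I = -429$ ($I = -7 + \frac{1}{4} \left(-1688\right) = -7 - 422 = -429$)
$\frac{L{\left(t \right)} + I}{3491 - 598} = \frac{-31 - 429}{3491 - 598} = - \frac{460}{2893}$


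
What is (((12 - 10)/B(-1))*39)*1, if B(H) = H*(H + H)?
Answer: 39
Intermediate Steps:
B(H) = 2*H² (B(H) = H*(2*H) = 2*H²)
(((12 - 10)/B(-1))*39)*1 = (((12 - 10)/((2*(-1)²)))*39)*1 = ((2/((2*1)))*39)*1 = ((2/2)*39)*1 = ((2*(½))*39)*1 = (1*39)*1 = 39*1 = 39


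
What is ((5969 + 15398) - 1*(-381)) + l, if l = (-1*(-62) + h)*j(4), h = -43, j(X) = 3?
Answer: 21805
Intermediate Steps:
l = 57 (l = (-1*(-62) - 43)*3 = (62 - 43)*3 = 19*3 = 57)
((5969 + 15398) - 1*(-381)) + l = ((5969 + 15398) - 1*(-381)) + 57 = (21367 + 381) + 57 = 21748 + 57 = 21805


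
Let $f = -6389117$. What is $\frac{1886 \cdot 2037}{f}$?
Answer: $- \frac{548826}{912731} \approx -0.6013$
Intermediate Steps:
$\frac{1886 \cdot 2037}{f} = \frac{1886 \cdot 2037}{-6389117} = 3841782 \left(- \frac{1}{6389117}\right) = - \frac{548826}{912731}$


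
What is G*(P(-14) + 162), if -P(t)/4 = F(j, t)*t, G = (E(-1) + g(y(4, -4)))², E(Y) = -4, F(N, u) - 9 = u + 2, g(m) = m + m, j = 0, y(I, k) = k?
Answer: -864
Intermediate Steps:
g(m) = 2*m
F(N, u) = 11 + u (F(N, u) = 9 + (u + 2) = 9 + (2 + u) = 11 + u)
G = 144 (G = (-4 + 2*(-4))² = (-4 - 8)² = (-12)² = 144)
P(t) = -4*t*(11 + t) (P(t) = -4*(11 + t)*t = -4*t*(11 + t))
G*(P(-14) + 162) = 144*(-4*(-14)*(11 - 14) + 162) = 144*(-4*(-14)*(-3) + 162) = 144*(-168 + 162) = 144*(-6) = -864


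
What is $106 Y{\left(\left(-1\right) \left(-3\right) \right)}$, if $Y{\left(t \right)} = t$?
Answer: $318$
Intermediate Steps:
$106 Y{\left(\left(-1\right) \left(-3\right) \right)} = 106 \left(\left(-1\right) \left(-3\right)\right) = 106 \cdot 3 = 318$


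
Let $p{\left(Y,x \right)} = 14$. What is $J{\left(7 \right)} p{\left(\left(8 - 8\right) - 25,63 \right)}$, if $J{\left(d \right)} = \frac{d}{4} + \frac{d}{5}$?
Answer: $\frac{441}{10} \approx 44.1$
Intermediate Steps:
$J{\left(d \right)} = \frac{9 d}{20}$ ($J{\left(d \right)} = d \frac{1}{4} + d \frac{1}{5} = \frac{d}{4} + \frac{d}{5} = \frac{9 d}{20}$)
$J{\left(7 \right)} p{\left(\left(8 - 8\right) - 25,63 \right)} = \frac{9}{20} \cdot 7 \cdot 14 = \frac{63}{20} \cdot 14 = \frac{441}{10}$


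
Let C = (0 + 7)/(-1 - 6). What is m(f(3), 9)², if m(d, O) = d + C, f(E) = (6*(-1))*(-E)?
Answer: 289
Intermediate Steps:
f(E) = 6*E (f(E) = -(-6)*E = 6*E)
C = -1 (C = 7/(-7) = 7*(-⅐) = -1)
m(d, O) = -1 + d (m(d, O) = d - 1 = -1 + d)
m(f(3), 9)² = (-1 + 6*3)² = (-1 + 18)² = 17² = 289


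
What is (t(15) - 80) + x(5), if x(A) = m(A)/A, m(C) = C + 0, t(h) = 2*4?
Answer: -71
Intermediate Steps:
t(h) = 8
m(C) = C
x(A) = 1 (x(A) = A/A = 1)
(t(15) - 80) + x(5) = (8 - 80) + 1 = -72 + 1 = -71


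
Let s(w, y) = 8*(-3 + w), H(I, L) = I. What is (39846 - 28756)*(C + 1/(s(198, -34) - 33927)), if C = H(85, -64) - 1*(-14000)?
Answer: 5055811161460/32367 ≈ 1.5620e+8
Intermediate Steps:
s(w, y) = -24 + 8*w
C = 14085 (C = 85 - 1*(-14000) = 85 + 14000 = 14085)
(39846 - 28756)*(C + 1/(s(198, -34) - 33927)) = (39846 - 28756)*(14085 + 1/((-24 + 8*198) - 33927)) = 11090*(14085 + 1/((-24 + 1584) - 33927)) = 11090*(14085 + 1/(1560 - 33927)) = 11090*(14085 + 1/(-32367)) = 11090*(14085 - 1/32367) = 11090*(455889194/32367) = 5055811161460/32367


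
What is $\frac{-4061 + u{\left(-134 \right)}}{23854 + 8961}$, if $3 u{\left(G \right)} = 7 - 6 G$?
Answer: $- \frac{11372}{98445} \approx -0.11552$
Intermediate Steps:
$u{\left(G \right)} = \frac{7}{3} - 2 G$ ($u{\left(G \right)} = \frac{7 - 6 G}{3} = \frac{7}{3} - 2 G$)
$\frac{-4061 + u{\left(-134 \right)}}{23854 + 8961} = \frac{-4061 + \left(\frac{7}{3} - -268\right)}{23854 + 8961} = \frac{-4061 + \left(\frac{7}{3} + 268\right)}{32815} = \left(-4061 + \frac{811}{3}\right) \frac{1}{32815} = \left(- \frac{11372}{3}\right) \frac{1}{32815} = - \frac{11372}{98445}$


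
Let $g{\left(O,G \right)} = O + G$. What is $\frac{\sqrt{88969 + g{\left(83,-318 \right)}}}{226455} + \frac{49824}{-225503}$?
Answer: $- \frac{49824}{225503} + \frac{\sqrt{88734}}{226455} \approx -0.21963$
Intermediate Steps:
$g{\left(O,G \right)} = G + O$
$\frac{\sqrt{88969 + g{\left(83,-318 \right)}}}{226455} + \frac{49824}{-225503} = \frac{\sqrt{88969 + \left(-318 + 83\right)}}{226455} + \frac{49824}{-225503} = \sqrt{88969 - 235} \cdot \frac{1}{226455} + 49824 \left(- \frac{1}{225503}\right) = \sqrt{88734} \cdot \frac{1}{226455} - \frac{49824}{225503} = \frac{\sqrt{88734}}{226455} - \frac{49824}{225503} = - \frac{49824}{225503} + \frac{\sqrt{88734}}{226455}$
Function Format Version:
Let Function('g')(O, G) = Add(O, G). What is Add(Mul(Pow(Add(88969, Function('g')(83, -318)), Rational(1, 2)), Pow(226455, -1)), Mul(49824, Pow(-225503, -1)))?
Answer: Add(Rational(-49824, 225503), Mul(Rational(1, 226455), Pow(88734, Rational(1, 2)))) ≈ -0.21963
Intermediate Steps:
Function('g')(O, G) = Add(G, O)
Add(Mul(Pow(Add(88969, Function('g')(83, -318)), Rational(1, 2)), Pow(226455, -1)), Mul(49824, Pow(-225503, -1))) = Add(Mul(Pow(Add(88969, Add(-318, 83)), Rational(1, 2)), Pow(226455, -1)), Mul(49824, Pow(-225503, -1))) = Add(Mul(Pow(Add(88969, -235), Rational(1, 2)), Rational(1, 226455)), Mul(49824, Rational(-1, 225503))) = Add(Mul(Pow(88734, Rational(1, 2)), Rational(1, 226455)), Rational(-49824, 225503)) = Add(Mul(Rational(1, 226455), Pow(88734, Rational(1, 2))), Rational(-49824, 225503)) = Add(Rational(-49824, 225503), Mul(Rational(1, 226455), Pow(88734, Rational(1, 2))))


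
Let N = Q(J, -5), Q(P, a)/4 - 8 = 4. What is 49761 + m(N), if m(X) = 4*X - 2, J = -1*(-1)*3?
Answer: 49951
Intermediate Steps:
J = 3 (J = 1*3 = 3)
Q(P, a) = 48 (Q(P, a) = 32 + 4*4 = 32 + 16 = 48)
N = 48
m(X) = -2 + 4*X
49761 + m(N) = 49761 + (-2 + 4*48) = 49761 + (-2 + 192) = 49761 + 190 = 49951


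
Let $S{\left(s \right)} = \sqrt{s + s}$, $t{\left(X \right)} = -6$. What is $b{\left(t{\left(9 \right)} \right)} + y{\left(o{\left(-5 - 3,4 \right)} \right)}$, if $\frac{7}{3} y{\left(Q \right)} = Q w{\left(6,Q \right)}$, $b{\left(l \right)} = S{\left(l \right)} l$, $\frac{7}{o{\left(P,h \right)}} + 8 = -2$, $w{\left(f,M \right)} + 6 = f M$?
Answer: $\frac{153}{50} - 12 i \sqrt{3} \approx 3.06 - 20.785 i$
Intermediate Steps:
$w{\left(f,M \right)} = -6 + M f$ ($w{\left(f,M \right)} = -6 + f M = -6 + M f$)
$S{\left(s \right)} = \sqrt{2} \sqrt{s}$ ($S{\left(s \right)} = \sqrt{2 s} = \sqrt{2} \sqrt{s}$)
$o{\left(P,h \right)} = - \frac{7}{10}$ ($o{\left(P,h \right)} = \frac{7}{-8 - 2} = \frac{7}{-10} = 7 \left(- \frac{1}{10}\right) = - \frac{7}{10}$)
$b{\left(l \right)} = \sqrt{2} l^{\frac{3}{2}}$ ($b{\left(l \right)} = \sqrt{2} \sqrt{l} l = \sqrt{2} l^{\frac{3}{2}}$)
$y{\left(Q \right)} = \frac{3 Q \left(-6 + 6 Q\right)}{7}$ ($y{\left(Q \right)} = \frac{3 Q \left(-6 + Q 6\right)}{7} = \frac{3 Q \left(-6 + 6 Q\right)}{7}$)
$b{\left(t{\left(9 \right)} \right)} + y{\left(o{\left(-5 - 3,4 \right)} \right)} = \sqrt{2} \left(-6\right)^{\frac{3}{2}} + \frac{18}{7} \left(- \frac{7}{10}\right) \left(-1 - \frac{7}{10}\right) = \sqrt{2} \left(- 6 i \sqrt{6}\right) + \frac{18}{7} \left(- \frac{7}{10}\right) \left(- \frac{17}{10}\right) = - 12 i \sqrt{3} + \frac{153}{50} = \frac{153}{50} - 12 i \sqrt{3}$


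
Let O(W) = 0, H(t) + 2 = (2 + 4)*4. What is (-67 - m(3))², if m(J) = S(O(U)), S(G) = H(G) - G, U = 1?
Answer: 7921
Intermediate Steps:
H(t) = 22 (H(t) = -2 + (2 + 4)*4 = -2 + 6*4 = -2 + 24 = 22)
S(G) = 22 - G
m(J) = 22 (m(J) = 22 - 1*0 = 22 + 0 = 22)
(-67 - m(3))² = (-67 - 1*22)² = (-67 - 22)² = (-89)² = 7921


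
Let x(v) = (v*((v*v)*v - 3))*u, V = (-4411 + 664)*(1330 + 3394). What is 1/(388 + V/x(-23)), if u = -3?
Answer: 139955/57252678 ≈ 0.0024445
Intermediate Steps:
V = -17700828 (V = -3747*4724 = -17700828)
x(v) = -3*v*(-3 + v³) (x(v) = (v*((v*v)*v - 3))*(-3) = (v*(v²*v - 3))*(-3) = (v*(v³ - 3))*(-3) = (v*(-3 + v³))*(-3) = -3*v*(-3 + v³))
1/(388 + V/x(-23)) = 1/(388 - 17700828*(-1/(69*(3 - 1*(-23)³)))) = 1/(388 - 17700828*(-1/(69*(3 - 1*(-12167))))) = 1/(388 - 17700828*(-1/(69*(3 + 12167)))) = 1/(388 - 17700828/(3*(-23)*12170)) = 1/(388 - 17700828/(-839730)) = 1/(388 - 17700828*(-1/839730)) = 1/(388 + 2950138/139955) = 1/(57252678/139955) = 139955/57252678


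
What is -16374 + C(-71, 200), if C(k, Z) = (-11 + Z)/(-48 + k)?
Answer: -278385/17 ≈ -16376.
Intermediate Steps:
C(k, Z) = (-11 + Z)/(-48 + k)
-16374 + C(-71, 200) = -16374 + (-11 + 200)/(-48 - 71) = -16374 + 189/(-119) = -16374 - 1/119*189 = -16374 - 27/17 = -278385/17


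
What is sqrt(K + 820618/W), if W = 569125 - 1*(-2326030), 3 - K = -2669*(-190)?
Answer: 3*I*sqrt(472281020468787765)/2895155 ≈ 712.11*I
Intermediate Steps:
K = -507107 (K = 3 - (-2669)*(-190) = 3 - 1*507110 = 3 - 507110 = -507107)
W = 2895155 (W = 569125 + 2326030 = 2895155)
sqrt(K + 820618/W) = sqrt(-507107 + 820618/2895155) = sqrt(-1468152545967/2895155) = 3*I*sqrt(472281020468787765)/2895155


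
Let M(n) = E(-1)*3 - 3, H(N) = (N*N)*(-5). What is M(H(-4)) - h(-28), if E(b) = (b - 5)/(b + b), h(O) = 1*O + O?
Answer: 62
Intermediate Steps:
h(O) = 2*O (h(O) = O + O = 2*O)
E(b) = (-5 + b)/(2*b) (E(b) = (-5 + b)/((2*b)) = (-5 + b)*(1/(2*b)) = (-5 + b)/(2*b))
H(N) = -5*N**2 (H(N) = N**2*(-5) = -5*N**2)
M(n) = 6 (M(n) = ((1/2)*(-5 - 1)/(-1))*3 - 3 = ((1/2)*(-1)*(-6))*3 - 3 = 3*3 - 3 = 9 - 3 = 6)
M(H(-4)) - h(-28) = 6 - 2*(-28) = 6 - 1*(-56) = 6 + 56 = 62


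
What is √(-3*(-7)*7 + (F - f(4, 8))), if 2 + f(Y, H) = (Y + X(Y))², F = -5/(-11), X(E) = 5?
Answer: √8283/11 ≈ 8.2737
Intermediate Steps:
F = 5/11 (F = -1/11*(-5) = 5/11 ≈ 0.45455)
f(Y, H) = -2 + (5 + Y)² (f(Y, H) = -2 + (Y + 5)² = -2 + (5 + Y)²)
√(-3*(-7)*7 + (F - f(4, 8))) = √(-3*(-7)*7 + (5/11 - (-2 + (5 + 4)²))) = √(21*7 + (5/11 - (-2 + 9²))) = √(147 + (5/11 - (-2 + 81))) = √(147 + (5/11 - 1*79)) = √(147 + (5/11 - 79)) = √(147 - 864/11) = √(753/11) = √8283/11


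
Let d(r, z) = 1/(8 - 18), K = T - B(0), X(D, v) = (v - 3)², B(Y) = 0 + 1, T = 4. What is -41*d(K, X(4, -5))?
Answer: 41/10 ≈ 4.1000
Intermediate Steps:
B(Y) = 1
X(D, v) = (-3 + v)²
K = 3 (K = 4 - 1*1 = 4 - 1 = 3)
d(r, z) = -⅒ (d(r, z) = 1/(-10) = -⅒)
-41*d(K, X(4, -5)) = -41*(-⅒) = 41/10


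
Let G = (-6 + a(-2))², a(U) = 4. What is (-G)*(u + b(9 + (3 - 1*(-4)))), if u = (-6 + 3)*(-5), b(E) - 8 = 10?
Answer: -132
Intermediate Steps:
b(E) = 18 (b(E) = 8 + 10 = 18)
G = 4 (G = (-6 + 4)² = (-2)² = 4)
u = 15 (u = -3*(-5) = 15)
(-G)*(u + b(9 + (3 - 1*(-4)))) = (-1*4)*(15 + 18) = -4*33 = -132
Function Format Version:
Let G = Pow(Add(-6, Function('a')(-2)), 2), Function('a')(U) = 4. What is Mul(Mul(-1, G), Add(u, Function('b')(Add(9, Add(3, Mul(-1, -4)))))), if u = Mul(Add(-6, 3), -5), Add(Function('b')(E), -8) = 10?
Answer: -132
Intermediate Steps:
Function('b')(E) = 18 (Function('b')(E) = Add(8, 10) = 18)
G = 4 (G = Pow(Add(-6, 4), 2) = Pow(-2, 2) = 4)
u = 15 (u = Mul(-3, -5) = 15)
Mul(Mul(-1, G), Add(u, Function('b')(Add(9, Add(3, Mul(-1, -4)))))) = Mul(Mul(-1, 4), Add(15, 18)) = Mul(-4, 33) = -132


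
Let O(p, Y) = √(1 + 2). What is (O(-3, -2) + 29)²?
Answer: (29 + √3)² ≈ 944.46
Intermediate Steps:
O(p, Y) = √3
(O(-3, -2) + 29)² = (√3 + 29)² = (29 + √3)²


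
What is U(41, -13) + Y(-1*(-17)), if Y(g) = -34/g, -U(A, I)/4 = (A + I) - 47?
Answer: 74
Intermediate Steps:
U(A, I) = 188 - 4*A - 4*I (U(A, I) = -4*((A + I) - 47) = -4*(-47 + A + I) = 188 - 4*A - 4*I)
U(41, -13) + Y(-1*(-17)) = (188 - 4*41 - 4*(-13)) - 34/((-1*(-17))) = (188 - 164 + 52) - 34/17 = 76 - 34*1/17 = 76 - 2 = 74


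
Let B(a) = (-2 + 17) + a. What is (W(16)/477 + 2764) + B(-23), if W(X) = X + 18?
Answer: 1314646/477 ≈ 2756.1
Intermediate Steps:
W(X) = 18 + X
B(a) = 15 + a
(W(16)/477 + 2764) + B(-23) = ((18 + 16)/477 + 2764) + (15 - 23) = (34*(1/477) + 2764) - 8 = (34/477 + 2764) - 8 = 1318462/477 - 8 = 1314646/477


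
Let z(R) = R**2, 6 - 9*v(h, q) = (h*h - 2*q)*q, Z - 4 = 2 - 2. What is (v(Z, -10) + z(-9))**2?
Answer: 133225/9 ≈ 14803.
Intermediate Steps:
Z = 4 (Z = 4 + (2 - 2) = 4 + 0 = 4)
v(h, q) = 2/3 - q*(h**2 - 2*q)/9 (v(h, q) = 2/3 - (h*h - 2*q)*q/9 = 2/3 - (h**2 - 2*q)*q/9 = 2/3 - q*(h**2 - 2*q)/9)
(v(Z, -10) + z(-9))**2 = ((2/3 + (2/9)*(-10)**2 - 1/9*(-10)*4**2) + (-9)**2)**2 = ((2/3 + (2/9)*100 - 1/9*(-10)*16) + 81)**2 = ((2/3 + 200/9 + 160/9) + 81)**2 = (122/3 + 81)**2 = (365/3)**2 = 133225/9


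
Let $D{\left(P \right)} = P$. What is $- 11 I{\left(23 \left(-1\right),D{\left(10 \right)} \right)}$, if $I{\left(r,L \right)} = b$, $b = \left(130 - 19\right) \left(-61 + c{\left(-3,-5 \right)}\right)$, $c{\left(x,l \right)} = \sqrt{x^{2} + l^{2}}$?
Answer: $74481 - 1221 \sqrt{34} \approx 67361.0$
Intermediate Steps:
$c{\left(x,l \right)} = \sqrt{l^{2} + x^{2}}$
$b = -6771 + 111 \sqrt{34}$ ($b = \left(130 - 19\right) \left(-61 + \sqrt{\left(-5\right)^{2} + \left(-3\right)^{2}}\right) = 111 \left(-61 + \sqrt{25 + 9}\right) = 111 \left(-61 + \sqrt{34}\right) = -6771 + 111 \sqrt{34} \approx -6123.8$)
$I{\left(r,L \right)} = -6771 + 111 \sqrt{34}$
$- 11 I{\left(23 \left(-1\right),D{\left(10 \right)} \right)} = - 11 \left(-6771 + 111 \sqrt{34}\right) = 74481 - 1221 \sqrt{34}$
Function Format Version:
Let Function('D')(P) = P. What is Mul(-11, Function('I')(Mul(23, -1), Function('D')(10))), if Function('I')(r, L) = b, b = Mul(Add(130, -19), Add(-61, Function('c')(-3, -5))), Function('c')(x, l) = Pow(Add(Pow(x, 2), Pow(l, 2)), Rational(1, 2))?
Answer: Add(74481, Mul(-1221, Pow(34, Rational(1, 2)))) ≈ 67361.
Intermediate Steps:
Function('c')(x, l) = Pow(Add(Pow(l, 2), Pow(x, 2)), Rational(1, 2))
b = Add(-6771, Mul(111, Pow(34, Rational(1, 2)))) (b = Mul(Add(130, -19), Add(-61, Pow(Add(Pow(-5, 2), Pow(-3, 2)), Rational(1, 2)))) = Mul(111, Add(-61, Pow(Add(25, 9), Rational(1, 2)))) = Mul(111, Add(-61, Pow(34, Rational(1, 2)))) = Add(-6771, Mul(111, Pow(34, Rational(1, 2)))) ≈ -6123.8)
Function('I')(r, L) = Add(-6771, Mul(111, Pow(34, Rational(1, 2))))
Mul(-11, Function('I')(Mul(23, -1), Function('D')(10))) = Mul(-11, Add(-6771, Mul(111, Pow(34, Rational(1, 2))))) = Add(74481, Mul(-1221, Pow(34, Rational(1, 2))))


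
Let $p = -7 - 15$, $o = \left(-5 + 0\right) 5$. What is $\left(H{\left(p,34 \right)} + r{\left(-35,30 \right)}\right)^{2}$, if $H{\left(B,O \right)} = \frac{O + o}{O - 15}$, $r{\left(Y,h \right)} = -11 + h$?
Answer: $\frac{136900}{361} \approx 379.22$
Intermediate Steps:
$o = -25$ ($o = \left(-5\right) 5 = -25$)
$p = -22$ ($p = -7 - 15 = -22$)
$H{\left(B,O \right)} = \frac{-25 + O}{-15 + O}$ ($H{\left(B,O \right)} = \frac{O - 25}{O - 15} = \frac{-25 + O}{-15 + O}$)
$\left(H{\left(p,34 \right)} + r{\left(-35,30 \right)}\right)^{2} = \left(\frac{-25 + 34}{-15 + 34} + \left(-11 + 30\right)\right)^{2} = \left(\frac{1}{19} \cdot 9 + 19\right)^{2} = \left(\frac{9}{19} + 19\right)^{2} = \left(\frac{370}{19}\right)^{2} = \frac{136900}{361}$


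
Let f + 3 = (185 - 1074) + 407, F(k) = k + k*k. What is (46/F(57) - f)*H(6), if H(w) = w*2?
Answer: 3206912/551 ≈ 5820.2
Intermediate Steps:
F(k) = k + k²
f = -485 (f = -3 + ((185 - 1074) + 407) = -3 + (-889 + 407) = -3 - 482 = -485)
H(w) = 2*w
(46/F(57) - f)*H(6) = (46/((57*(1 + 57))) - 1*(-485))*(2*6) = (46/((57*58)) + 485)*12 = (46/3306 + 485)*12 = (46*(1/3306) + 485)*12 = (23/1653 + 485)*12 = (801728/1653)*12 = 3206912/551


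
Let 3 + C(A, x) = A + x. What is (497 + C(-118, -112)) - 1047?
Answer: -783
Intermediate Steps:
C(A, x) = -3 + A + x (C(A, x) = -3 + (A + x) = -3 + A + x)
(497 + C(-118, -112)) - 1047 = (497 + (-3 - 118 - 112)) - 1047 = (497 - 233) - 1047 = 264 - 1047 = -783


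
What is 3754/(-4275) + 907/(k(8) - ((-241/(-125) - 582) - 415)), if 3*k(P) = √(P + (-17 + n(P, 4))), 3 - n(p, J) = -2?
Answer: 4964893543646/148815397939275 - 42515625*I/69621238802 ≈ 0.033363 - 0.00061067*I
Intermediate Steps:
n(p, J) = 5 (n(p, J) = 3 - 1*(-2) = 3 + 2 = 5)
k(P) = √(-12 + P)/3 (k(P) = √(P + (-17 + 5))/3 = √(P - 12)/3 = √(-12 + P)/3)
3754/(-4275) + 907/(k(8) - ((-241/(-125) - 582) - 415)) = 3754/(-4275) + 907/(√(-12 + 8)/3 - ((-241/(-125) - 582) - 415)) = 3754*(-1/4275) + 907/(√(-4)/3 - ((-241*(-1/125) - 582) - 415)) = -3754/4275 + 907/((2*I)/3 - ((241/125 - 582) - 415)) = -3754/4275 + 907/(2*I/3 - (-72509/125 - 415)) = -3754/4275 + 907/(2*I/3 - 1*(-124384/125)) = -3754/4275 + 907/(2*I/3 + 124384/125) = -3754/4275 + 907/(124384/125 + 2*I/3) = -3754/4275 + 907*(140625*(124384/125 - 2*I/3)/139242477604) = -3754/4275 + 127546875*(124384/125 - 2*I/3)/139242477604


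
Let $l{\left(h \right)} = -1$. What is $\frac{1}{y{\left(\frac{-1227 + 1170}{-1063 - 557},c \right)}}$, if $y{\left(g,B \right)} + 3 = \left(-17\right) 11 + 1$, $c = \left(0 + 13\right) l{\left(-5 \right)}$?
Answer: $- \frac{1}{189} \approx -0.005291$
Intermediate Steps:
$c = -13$ ($c = \left(0 + 13\right) \left(-1\right) = 13 \left(-1\right) = -13$)
$y{\left(g,B \right)} = -189$ ($y{\left(g,B \right)} = -3 + \left(\left(-17\right) 11 + 1\right) = -3 + \left(-187 + 1\right) = -3 - 186 = -189$)
$\frac{1}{y{\left(\frac{-1227 + 1170}{-1063 - 557},c \right)}} = \frac{1}{-189} = - \frac{1}{189}$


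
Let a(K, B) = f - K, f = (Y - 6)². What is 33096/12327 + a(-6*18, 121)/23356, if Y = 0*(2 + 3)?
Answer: 9223396/3427493 ≈ 2.6910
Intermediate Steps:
Y = 0 (Y = 0*5 = 0)
f = 36 (f = (0 - 6)² = (-6)² = 36)
a(K, B) = 36 - K
33096/12327 + a(-6*18, 121)/23356 = 33096/12327 + (36 - (-6)*18)/23356 = 33096*(1/12327) + (36 - 1*(-108))*(1/23356) = 1576/587 + (36 + 108)*(1/23356) = 1576/587 + 144*(1/23356) = 1576/587 + 36/5839 = 9223396/3427493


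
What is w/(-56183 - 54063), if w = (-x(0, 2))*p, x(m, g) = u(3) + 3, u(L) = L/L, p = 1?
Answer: 2/55123 ≈ 3.6282e-5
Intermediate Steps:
u(L) = 1
x(m, g) = 4 (x(m, g) = 1 + 3 = 4)
w = -4 (w = -1*4*1 = -4*1 = -4)
w/(-56183 - 54063) = -4/(-56183 - 54063) = -4/(-110246) = -4*(-1/110246) = 2/55123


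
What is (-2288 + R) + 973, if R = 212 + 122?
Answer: -981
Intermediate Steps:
R = 334
(-2288 + R) + 973 = (-2288 + 334) + 973 = -1954 + 973 = -981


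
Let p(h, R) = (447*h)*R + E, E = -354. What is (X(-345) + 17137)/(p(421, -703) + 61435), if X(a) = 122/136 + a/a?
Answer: -233089/1798387568 ≈ -0.00012961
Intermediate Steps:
X(a) = 129/68 (X(a) = 122*(1/136) + 1 = 61/68 + 1 = 129/68)
p(h, R) = -354 + 447*R*h (p(h, R) = (447*h)*R - 354 = 447*R*h - 354 = -354 + 447*R*h)
(X(-345) + 17137)/(p(421, -703) + 61435) = (129/68 + 17137)/((-354 + 447*(-703)*421) + 61435) = 1165445/(68*((-354 - 132295461) + 61435)) = 1165445/(68*(-132295815 + 61435)) = (1165445/68)/(-132234380) = (1165445/68)*(-1/132234380) = -233089/1798387568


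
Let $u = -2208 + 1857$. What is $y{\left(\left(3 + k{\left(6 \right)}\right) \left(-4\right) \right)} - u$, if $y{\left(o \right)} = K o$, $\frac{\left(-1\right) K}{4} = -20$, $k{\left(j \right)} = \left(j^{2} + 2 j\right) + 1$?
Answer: $-16289$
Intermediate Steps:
$k{\left(j \right)} = 1 + j^{2} + 2 j$
$K = 80$ ($K = \left(-4\right) \left(-20\right) = 80$)
$u = -351$
$y{\left(o \right)} = 80 o$
$y{\left(\left(3 + k{\left(6 \right)}\right) \left(-4\right) \right)} - u = 80 \left(3 + \left(1 + 6^{2} + 2 \cdot 6\right)\right) \left(-4\right) - -351 = 80 \left(3 + \left(1 + 36 + 12\right)\right) \left(-4\right) + 351 = 80 \left(3 + 49\right) \left(-4\right) + 351 = 80 \cdot 52 \left(-4\right) + 351 = 80 \left(-208\right) + 351 = -16640 + 351 = -16289$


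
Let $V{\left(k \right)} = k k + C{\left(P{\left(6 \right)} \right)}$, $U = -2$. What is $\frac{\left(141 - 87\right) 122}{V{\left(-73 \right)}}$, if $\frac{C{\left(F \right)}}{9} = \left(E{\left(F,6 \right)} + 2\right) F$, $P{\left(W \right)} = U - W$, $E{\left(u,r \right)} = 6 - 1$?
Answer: $\frac{6588}{4825} \approx 1.3654$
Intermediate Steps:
$E{\left(u,r \right)} = 5$
$P{\left(W \right)} = -2 - W$
$C{\left(F \right)} = 63 F$ ($C{\left(F \right)} = 9 \left(5 + 2\right) F = 9 \cdot 7 F = 63 F$)
$V{\left(k \right)} = -504 + k^{2}$ ($V{\left(k \right)} = k k + 63 \left(-2 - 6\right) = k^{2} + 63 \left(-2 - 6\right) = k^{2} + 63 \left(-8\right) = k^{2} - 504 = -504 + k^{2}$)
$\frac{\left(141 - 87\right) 122}{V{\left(-73 \right)}} = \frac{\left(141 - 87\right) 122}{-504 + \left(-73\right)^{2}} = \frac{54 \cdot 122}{-504 + 5329} = \frac{6588}{4825}$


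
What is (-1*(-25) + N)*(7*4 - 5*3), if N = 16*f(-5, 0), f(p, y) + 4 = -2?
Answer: -923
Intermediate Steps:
f(p, y) = -6 (f(p, y) = -4 - 2 = -6)
N = -96 (N = 16*(-6) = -96)
(-1*(-25) + N)*(7*4 - 5*3) = (-1*(-25) - 96)*(7*4 - 5*3) = (25 - 96)*(28 - 15) = -71*13 = -923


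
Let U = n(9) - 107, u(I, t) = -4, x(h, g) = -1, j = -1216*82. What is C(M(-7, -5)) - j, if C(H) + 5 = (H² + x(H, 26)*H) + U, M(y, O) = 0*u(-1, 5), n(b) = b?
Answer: 99609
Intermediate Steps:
j = -99712
U = -98 (U = 9 - 107 = -98)
M(y, O) = 0 (M(y, O) = 0*(-4) = 0)
C(H) = -103 + H² - H (C(H) = -5 + ((H² - H) - 98) = -5 + (-98 + H² - H) = -103 + H² - H)
C(M(-7, -5)) - j = (-103 + 0² - 1*0) - 1*(-99712) = (-103 + 0 + 0) + 99712 = -103 + 99712 = 99609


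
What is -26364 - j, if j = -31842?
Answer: 5478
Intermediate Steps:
-26364 - j = -26364 - 1*(-31842) = -26364 + 31842 = 5478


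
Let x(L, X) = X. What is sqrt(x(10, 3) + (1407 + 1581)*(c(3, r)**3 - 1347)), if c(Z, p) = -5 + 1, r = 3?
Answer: I*sqrt(4216065) ≈ 2053.3*I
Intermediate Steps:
c(Z, p) = -4
sqrt(x(10, 3) + (1407 + 1581)*(c(3, r)**3 - 1347)) = sqrt(3 + (1407 + 1581)*((-4)**3 - 1347)) = sqrt(3 + 2988*(-64 - 1347)) = sqrt(3 + 2988*(-1411)) = sqrt(3 - 4216068) = sqrt(-4216065) = I*sqrt(4216065)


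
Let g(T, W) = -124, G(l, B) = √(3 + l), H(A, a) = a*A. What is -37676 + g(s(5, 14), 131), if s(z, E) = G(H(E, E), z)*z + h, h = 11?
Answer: -37800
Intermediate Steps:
H(A, a) = A*a
s(z, E) = 11 + z*√(3 + E²) (s(z, E) = √(3 + E*E)*z + 11 = √(3 + E²)*z + 11 = z*√(3 + E²) + 11 = 11 + z*√(3 + E²))
-37676 + g(s(5, 14), 131) = -37676 - 124 = -37800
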